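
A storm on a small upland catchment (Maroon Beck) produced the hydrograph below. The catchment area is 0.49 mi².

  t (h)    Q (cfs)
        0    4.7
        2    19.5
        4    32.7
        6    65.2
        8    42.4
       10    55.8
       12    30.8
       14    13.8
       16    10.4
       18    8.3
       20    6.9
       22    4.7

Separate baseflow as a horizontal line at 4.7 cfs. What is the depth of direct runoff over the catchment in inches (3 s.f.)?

d ≈ 1.51 in

Direct runoff: 0.0, 14.8, 28.0, 60.5, 37.7, 51.1, 26.1, 9.1, 5.7, 3.6, 2.2, 0.0 cfs; ΣQ_DR = 238.8 cfs.
V = ΣQ_DR · Δt = 238.8 × 7200 s = 1.719 × 10^6 ft³.
Over A = 0.49 mi², depth = V / A = 1.51 in.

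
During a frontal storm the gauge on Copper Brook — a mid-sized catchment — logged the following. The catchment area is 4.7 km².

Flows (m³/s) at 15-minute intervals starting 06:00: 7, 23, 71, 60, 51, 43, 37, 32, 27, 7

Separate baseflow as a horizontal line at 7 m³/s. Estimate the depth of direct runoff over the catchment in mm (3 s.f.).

d ≈ 55.1 mm

Direct runoff: 0.0, 16.0, 64.0, 53.0, 44.0, 36.0, 30.0, 25.0, 20.0, 0.0 m³/s; ΣQ_DR = 288.0 m³/s.
V = ΣQ_DR · Δt = 288.0 × 900 s = 2.592 × 10^5 m³.
Over A = 4.7 km², depth = V / A = 55.1 mm.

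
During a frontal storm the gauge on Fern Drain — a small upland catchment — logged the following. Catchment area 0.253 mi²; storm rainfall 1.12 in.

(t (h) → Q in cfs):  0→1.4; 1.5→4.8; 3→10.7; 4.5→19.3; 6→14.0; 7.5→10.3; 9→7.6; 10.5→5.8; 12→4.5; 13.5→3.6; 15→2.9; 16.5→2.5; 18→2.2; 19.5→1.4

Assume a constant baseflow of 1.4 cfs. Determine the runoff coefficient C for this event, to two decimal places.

C ≈ 0.59

ΣQ_DR = 71.40 cfs; V = ΣQ_DR·Δt = 3.856 × 10^5 ft³.
Runoff depth d = V / A = 0.6560 in.
C = d / P = 0.6560 / 1.12 = 0.59.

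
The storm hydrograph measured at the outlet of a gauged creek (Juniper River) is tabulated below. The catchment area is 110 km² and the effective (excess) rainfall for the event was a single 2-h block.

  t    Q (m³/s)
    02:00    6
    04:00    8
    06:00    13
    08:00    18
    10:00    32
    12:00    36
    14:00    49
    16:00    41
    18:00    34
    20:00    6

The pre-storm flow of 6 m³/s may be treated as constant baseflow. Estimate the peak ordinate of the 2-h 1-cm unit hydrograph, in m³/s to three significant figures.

U_p ≈ 35.9 m³/s

Direct runoff: 0.0, 2.0, 7.0, 12.0, 26.0, 30.0, 43.0, 35.0, 28.0, 0.0 m³/s; ΣQ_DR = 183.0 m³/s, peak = 43.0 m³/s.
Runoff depth d = ΣQ_DR·Δt / A = 183.0 × 7200 / (110 km²) = 11.98 mm.
The 1-cm UH is the DRH scaled by (10 mm)/d, so U_p = 43.0 × 10/11.98 = 35.9 m³/s.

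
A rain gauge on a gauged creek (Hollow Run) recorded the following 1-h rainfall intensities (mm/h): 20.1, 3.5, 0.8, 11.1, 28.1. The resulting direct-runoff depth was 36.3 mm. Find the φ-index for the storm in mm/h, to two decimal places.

φ ≈ 7.67 mm/h

Only the 3 blocks with intensity above φ contribute runoff: 20.1, 11.1, 28.1 mm/h.
Σ(I−φ)·Δt = d  ⇒  (20.1+11.1+28.1 − 3φ)·1 = 36.3
φ = (59.30 − 36.3/1) / 3 = 7.67 mm/h.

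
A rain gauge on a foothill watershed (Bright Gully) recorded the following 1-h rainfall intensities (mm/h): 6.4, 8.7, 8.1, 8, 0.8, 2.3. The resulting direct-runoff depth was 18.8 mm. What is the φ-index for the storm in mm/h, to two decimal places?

φ ≈ 3.10 mm/h

Only the 4 blocks with intensity above φ contribute runoff: 6.4, 8.7, 8.1, 8 mm/h.
Σ(I−φ)·Δt = d  ⇒  (6.4+8.7+8.1+8 − 4φ)·1 = 18.8
φ = (31.20 − 18.8/1) / 4 = 3.10 mm/h.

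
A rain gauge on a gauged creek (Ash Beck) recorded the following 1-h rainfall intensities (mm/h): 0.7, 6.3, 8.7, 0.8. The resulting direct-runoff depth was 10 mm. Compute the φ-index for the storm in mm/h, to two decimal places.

φ ≈ 2.50 mm/h

Only the 2 blocks with intensity above φ contribute runoff: 6.3, 8.7 mm/h.
Σ(I−φ)·Δt = d  ⇒  (6.3+8.7 − 2φ)·1 = 10
φ = (15.00 − 10/1) / 2 = 2.50 mm/h.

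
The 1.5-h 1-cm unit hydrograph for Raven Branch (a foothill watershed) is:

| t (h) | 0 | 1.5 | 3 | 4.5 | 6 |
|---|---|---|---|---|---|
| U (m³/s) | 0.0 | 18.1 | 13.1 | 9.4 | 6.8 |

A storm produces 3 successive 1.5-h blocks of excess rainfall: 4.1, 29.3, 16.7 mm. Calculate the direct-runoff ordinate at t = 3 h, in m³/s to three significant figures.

By discrete convolution, Q_j = Σ (P_i / 10 mm) · U_{j−i}.
At t = 3 h (j=2): Q = (4.1/10)·13.1 + (29.3/10)·18.1 + (16.7/10)·0.0 = 58.4 m³/s.

Q ≈ 58.4 m³/s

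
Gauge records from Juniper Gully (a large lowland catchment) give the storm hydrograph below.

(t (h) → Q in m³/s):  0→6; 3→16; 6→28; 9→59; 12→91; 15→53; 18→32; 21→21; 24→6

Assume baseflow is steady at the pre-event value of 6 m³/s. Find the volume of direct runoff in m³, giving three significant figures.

Direct-runoff ordinates (Q − Q_b): 0.0, 10.0, 22.0, 53.0, 85.0, 47.0, 26.0, 15.0, 0.0 m³/s.
ΣQ_DR = 258.0 m³/s.
With Δt = 3 h = 10800 s, V = ΣQ_DR · Δt = 258.0 × 10800 = 2.79 × 10^6 m³.

V ≈ 2.79 × 10^6 m³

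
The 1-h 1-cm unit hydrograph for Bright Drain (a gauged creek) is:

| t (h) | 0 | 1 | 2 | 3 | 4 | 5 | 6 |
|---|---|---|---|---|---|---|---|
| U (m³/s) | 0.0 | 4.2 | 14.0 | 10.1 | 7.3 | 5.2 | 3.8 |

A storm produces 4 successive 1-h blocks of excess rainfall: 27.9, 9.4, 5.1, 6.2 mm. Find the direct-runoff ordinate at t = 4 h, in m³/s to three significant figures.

By discrete convolution, Q_j = Σ (P_i / 10 mm) · U_{j−i}.
At t = 4 h (j=4): Q = (27.9/10)·7.3 + (9.4/10)·10.1 + (5.1/10)·14.0 + (6.2/10)·4.2 = 39.6 m³/s.

Q ≈ 39.6 m³/s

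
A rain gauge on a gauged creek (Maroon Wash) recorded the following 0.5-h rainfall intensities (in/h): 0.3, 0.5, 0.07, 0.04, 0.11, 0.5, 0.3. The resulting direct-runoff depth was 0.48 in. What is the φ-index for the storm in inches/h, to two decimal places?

φ ≈ 0.16 in/h

Only the 4 blocks with intensity above φ contribute runoff: 0.3, 0.5, 0.5, 0.3 in/h.
Σ(I−φ)·Δt = d  ⇒  (0.3+0.5+0.5+0.3 − 4φ)·0.5 = 0.48
φ = (1.600 − 0.48/0.5) / 4 = 0.16 in/h.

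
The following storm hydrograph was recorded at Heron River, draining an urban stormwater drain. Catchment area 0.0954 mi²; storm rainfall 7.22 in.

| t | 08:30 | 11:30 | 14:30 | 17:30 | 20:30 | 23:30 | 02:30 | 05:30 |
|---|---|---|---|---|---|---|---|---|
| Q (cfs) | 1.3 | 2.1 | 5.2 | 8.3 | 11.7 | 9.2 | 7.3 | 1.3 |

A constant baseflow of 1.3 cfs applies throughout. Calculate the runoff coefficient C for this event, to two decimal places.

ΣQ_DR = 36.00 cfs; V = ΣQ_DR·Δt = 3.888 × 10^5 ft³.
Runoff depth d = V / A = 1.754 in.
C = d / P = 1.754 / 7.22 = 0.24.

C ≈ 0.24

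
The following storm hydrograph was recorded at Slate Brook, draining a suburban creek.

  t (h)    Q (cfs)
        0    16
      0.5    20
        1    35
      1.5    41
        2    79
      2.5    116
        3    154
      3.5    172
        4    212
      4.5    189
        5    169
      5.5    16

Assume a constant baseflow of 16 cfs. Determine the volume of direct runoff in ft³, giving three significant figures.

Direct-runoff ordinates (Q − Q_b): 0.0, 4.0, 19.0, 25.0, 63.0, 100.0, 138.0, 156.0, 196.0, 173.0, 153.0, 0.0 cfs.
ΣQ_DR = 1027 cfs.
With Δt = 0.5 h = 1800 s, V = ΣQ_DR · Δt = 1027 × 1800 = 1.85 × 10^6 ft³.

V ≈ 1.85 × 10^6 ft³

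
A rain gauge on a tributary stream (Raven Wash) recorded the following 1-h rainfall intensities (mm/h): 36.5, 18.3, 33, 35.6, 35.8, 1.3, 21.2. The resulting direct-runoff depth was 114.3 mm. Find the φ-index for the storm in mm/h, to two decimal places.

Only the 6 blocks with intensity above φ contribute runoff: 36.5, 18.3, 33, 35.6, 35.8, 21.2 mm/h.
Σ(I−φ)·Δt = d  ⇒  (36.5+18.3+33+35.6+35.8+21.2 − 6φ)·1 = 114.3
φ = (180.4 − 114.3/1) / 6 = 11.02 mm/h.

φ ≈ 11.02 mm/h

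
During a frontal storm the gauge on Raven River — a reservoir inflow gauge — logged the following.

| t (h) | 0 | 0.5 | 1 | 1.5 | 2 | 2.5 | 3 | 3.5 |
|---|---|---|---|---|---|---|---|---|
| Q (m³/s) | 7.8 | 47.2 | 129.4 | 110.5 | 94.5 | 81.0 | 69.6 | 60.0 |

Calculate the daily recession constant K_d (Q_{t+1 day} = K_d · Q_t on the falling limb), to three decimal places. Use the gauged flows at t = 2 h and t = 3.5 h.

Between t = 2 h and t = 3.5 h the flow falls from 94.5 to 60.0 m³/s over 3×0.5 h = 1.5 h.
Per-interval ratio K = (60.0/94.5)^(1/3) = 0.8595; K_d = K^(24/0.5) = 0.001.

K_d ≈ 0.001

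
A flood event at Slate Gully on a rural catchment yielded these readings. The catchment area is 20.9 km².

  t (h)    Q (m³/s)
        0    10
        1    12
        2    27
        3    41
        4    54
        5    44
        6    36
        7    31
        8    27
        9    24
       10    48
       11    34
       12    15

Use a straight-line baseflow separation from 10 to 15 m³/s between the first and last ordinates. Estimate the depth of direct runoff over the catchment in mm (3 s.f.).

d ≈ 41.4 mm

Direct runoff: 0.00, 1.58, 16.17, 29.75, 42.33, 31.92, 23.50, 18.08, 13.67, 10.25, 33.83, 19.42, 0.00 m³/s; ΣQ_DR = 240.5 m³/s.
V = ΣQ_DR · Δt = 240.5 × 3600 s = 8.658 × 10^5 m³.
Over A = 20.9 km², depth = V / A = 41.4 mm.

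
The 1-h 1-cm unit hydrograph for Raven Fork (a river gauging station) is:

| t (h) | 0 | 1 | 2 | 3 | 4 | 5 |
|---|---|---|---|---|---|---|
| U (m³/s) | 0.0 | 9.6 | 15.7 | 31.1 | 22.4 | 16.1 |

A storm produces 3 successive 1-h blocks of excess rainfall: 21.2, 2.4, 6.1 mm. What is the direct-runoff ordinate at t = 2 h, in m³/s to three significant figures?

By discrete convolution, Q_j = Σ (P_i / 10 mm) · U_{j−i}.
At t = 2 h (j=2): Q = (21.2/10)·15.7 + (2.4/10)·9.6 + (6.1/10)·0.0 = 35.6 m³/s.

Q ≈ 35.6 m³/s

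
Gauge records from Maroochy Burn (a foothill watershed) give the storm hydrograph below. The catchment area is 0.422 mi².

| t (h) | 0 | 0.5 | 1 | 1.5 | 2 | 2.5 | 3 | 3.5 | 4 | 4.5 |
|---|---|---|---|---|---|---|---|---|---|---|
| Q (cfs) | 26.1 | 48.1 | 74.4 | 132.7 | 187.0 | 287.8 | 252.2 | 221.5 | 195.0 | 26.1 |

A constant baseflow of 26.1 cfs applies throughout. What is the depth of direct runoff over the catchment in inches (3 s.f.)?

d ≈ 2.18 in

Direct runoff: 0.0, 22.0, 48.3, 106.6, 160.9, 261.7, 226.1, 195.4, 168.9, 0.0 cfs; ΣQ_DR = 1190 cfs.
V = ΣQ_DR · Δt = 1190 × 1800 s = 2.142 × 10^6 ft³.
Over A = 0.422 mi², depth = V / A = 2.18 in.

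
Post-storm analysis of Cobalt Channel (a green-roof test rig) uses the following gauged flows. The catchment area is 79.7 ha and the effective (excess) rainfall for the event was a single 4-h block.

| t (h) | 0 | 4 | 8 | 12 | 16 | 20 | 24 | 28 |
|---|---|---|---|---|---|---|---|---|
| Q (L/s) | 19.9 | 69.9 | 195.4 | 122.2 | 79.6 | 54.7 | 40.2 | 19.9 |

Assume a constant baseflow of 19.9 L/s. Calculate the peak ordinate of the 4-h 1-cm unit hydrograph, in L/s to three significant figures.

Direct runoff: 0.0, 50.0, 175.5, 102.3, 59.7, 34.8, 20.3, 0.0 L/s; ΣQ_DR = 442.6 L/s, peak = 175.5 L/s.
Runoff depth d = ΣQ_DR·Δt / A = 442.6 × 14400 / (79.7 ha) = 7.997 mm.
The 1-cm UH is the DRH scaled by (10 mm)/d, so U_p = 175.5 × 10/7.997 = 219 L/s.

U_p ≈ 219 L/s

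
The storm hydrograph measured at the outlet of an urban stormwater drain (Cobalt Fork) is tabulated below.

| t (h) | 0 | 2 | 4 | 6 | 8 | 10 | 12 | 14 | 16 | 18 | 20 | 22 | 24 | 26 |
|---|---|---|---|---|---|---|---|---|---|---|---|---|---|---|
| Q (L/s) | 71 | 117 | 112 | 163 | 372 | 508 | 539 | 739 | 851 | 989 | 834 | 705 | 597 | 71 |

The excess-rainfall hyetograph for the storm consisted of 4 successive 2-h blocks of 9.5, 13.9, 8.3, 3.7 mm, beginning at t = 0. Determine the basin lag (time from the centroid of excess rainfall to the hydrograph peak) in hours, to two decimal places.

t_L ≈ 14.65 h

Centroid of excess rainfall: t_c = Σ P_i·t̄_i / ΣP_i = 3.3503 h (block centres at 1, 3, 5, 7 h).
Hydrograph peak occurs at t = 18 h, so basin lag t_L = 18 − 3.3503 = 14.65 h.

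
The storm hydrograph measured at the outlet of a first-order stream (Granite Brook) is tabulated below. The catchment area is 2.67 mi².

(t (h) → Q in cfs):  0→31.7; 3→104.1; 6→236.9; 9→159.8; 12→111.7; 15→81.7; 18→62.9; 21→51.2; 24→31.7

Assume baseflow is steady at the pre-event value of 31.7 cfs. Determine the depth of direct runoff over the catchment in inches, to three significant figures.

d ≈ 1.02 in

Direct runoff: 0.0, 72.4, 205.2, 128.1, 80.0, 50.0, 31.2, 19.5, 0.0 cfs; ΣQ_DR = 586.4 cfs.
V = ΣQ_DR · Δt = 586.4 × 10800 s = 6.333 × 10^6 ft³.
Over A = 2.67 mi², depth = V / A = 1.02 in.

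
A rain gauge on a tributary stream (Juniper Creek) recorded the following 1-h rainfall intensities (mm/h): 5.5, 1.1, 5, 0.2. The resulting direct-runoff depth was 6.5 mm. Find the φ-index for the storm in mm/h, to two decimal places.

Only the 2 blocks with intensity above φ contribute runoff: 5.5, 5 mm/h.
Σ(I−φ)·Δt = d  ⇒  (5.5+5 − 2φ)·1 = 6.5
φ = (10.50 − 6.5/1) / 2 = 2.00 mm/h.

φ ≈ 2.00 mm/h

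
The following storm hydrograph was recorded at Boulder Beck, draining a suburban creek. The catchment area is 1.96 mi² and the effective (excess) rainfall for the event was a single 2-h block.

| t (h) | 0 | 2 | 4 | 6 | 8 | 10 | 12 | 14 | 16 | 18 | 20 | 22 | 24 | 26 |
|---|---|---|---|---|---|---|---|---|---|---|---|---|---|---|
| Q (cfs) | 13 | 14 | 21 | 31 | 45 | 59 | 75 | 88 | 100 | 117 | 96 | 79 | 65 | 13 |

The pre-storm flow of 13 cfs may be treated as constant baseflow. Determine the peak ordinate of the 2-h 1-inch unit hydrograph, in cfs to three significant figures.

Direct runoff: 0.0, 1.0, 8.0, 18.0, 32.0, 46.0, 62.0, 75.0, 87.0, 104.0, 83.0, 66.0, 52.0, 0.0 cfs; ΣQ_DR = 634.0 cfs, peak = 104.0 cfs.
Runoff depth d = ΣQ_DR·Δt / A = 634.0 × 7200 / (1.96 mi²) = 1.002 in.
The 1-inch UH is the DRH scaled by (1 in)/d, so U_p = 104.0 × 1/1.002 = 104 cfs.

U_p ≈ 104 cfs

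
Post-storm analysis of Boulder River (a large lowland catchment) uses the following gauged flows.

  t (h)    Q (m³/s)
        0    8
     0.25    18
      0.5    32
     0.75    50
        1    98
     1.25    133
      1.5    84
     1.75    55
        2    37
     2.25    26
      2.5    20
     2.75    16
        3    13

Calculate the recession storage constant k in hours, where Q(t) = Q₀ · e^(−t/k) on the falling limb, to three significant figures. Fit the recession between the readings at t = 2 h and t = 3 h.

k ≈ 0.956 h

On the falling limb, Q drops from 37 to 13 m³/s between t = 2 h and t = 3 h (Δt = 1 h).
k = −Δt / ln(Q₂/Q₁) = −1 / ln(13/37) = 0.956 h.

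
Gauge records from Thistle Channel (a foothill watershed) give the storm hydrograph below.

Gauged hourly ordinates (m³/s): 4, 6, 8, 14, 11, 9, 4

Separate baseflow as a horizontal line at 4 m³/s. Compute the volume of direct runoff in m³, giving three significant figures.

V ≈ 1.01 × 10^5 m³

Direct-runoff ordinates (Q − Q_b): 0.0, 2.0, 4.0, 10.0, 7.0, 5.0, 0.0 m³/s.
ΣQ_DR = 28.00 m³/s.
With Δt = 1 h = 3600 s, V = ΣQ_DR · Δt = 28.00 × 3600 = 1.01 × 10^5 m³.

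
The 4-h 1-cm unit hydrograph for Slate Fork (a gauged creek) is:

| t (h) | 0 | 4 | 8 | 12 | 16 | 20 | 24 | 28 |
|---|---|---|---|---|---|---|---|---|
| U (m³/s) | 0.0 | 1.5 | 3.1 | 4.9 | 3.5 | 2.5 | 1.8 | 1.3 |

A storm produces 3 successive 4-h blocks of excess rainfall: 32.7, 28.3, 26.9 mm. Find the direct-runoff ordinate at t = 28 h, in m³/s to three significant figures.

Q ≈ 16.1 m³/s

By discrete convolution, Q_j = Σ (P_i / 10 mm) · U_{j−i}.
At t = 28 h (j=7): Q = (32.7/10)·1.3 + (28.3/10)·1.8 + (26.9/10)·2.5 = 16.1 m³/s.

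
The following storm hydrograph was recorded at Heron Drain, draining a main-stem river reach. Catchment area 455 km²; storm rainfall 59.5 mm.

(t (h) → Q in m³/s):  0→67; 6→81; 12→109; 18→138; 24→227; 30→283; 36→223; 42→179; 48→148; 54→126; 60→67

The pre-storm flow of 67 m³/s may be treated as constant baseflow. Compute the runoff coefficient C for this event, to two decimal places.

ΣQ_DR = 911.0 m³/s; V = ΣQ_DR·Δt = 1.968 × 10^7 m³.
Runoff depth d = V / A = 43.25 mm.
C = d / P = 43.25 / 59.5 = 0.73.

C ≈ 0.73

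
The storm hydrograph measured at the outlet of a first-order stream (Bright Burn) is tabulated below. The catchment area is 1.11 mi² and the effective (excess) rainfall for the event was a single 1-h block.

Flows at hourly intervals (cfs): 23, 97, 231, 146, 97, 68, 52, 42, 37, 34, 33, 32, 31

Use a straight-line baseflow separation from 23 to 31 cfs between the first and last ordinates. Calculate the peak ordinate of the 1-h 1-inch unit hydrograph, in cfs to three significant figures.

Direct runoff: 0.00, 73.33, 206.67, 121.00, 71.33, 41.67, 25.00, 14.33, 8.67, 5.00, 3.33, 1.67, 0.00 cfs; ΣQ_DR = 572.0 cfs, peak = 206.67 cfs.
Runoff depth d = ΣQ_DR·Δt / A = 572.0 × 3600 / (1.11 mi²) = 0.7985 in.
The 1-inch UH is the DRH scaled by (1 in)/d, so U_p = 206.67 × 1/0.7985 = 259 cfs.

U_p ≈ 259 cfs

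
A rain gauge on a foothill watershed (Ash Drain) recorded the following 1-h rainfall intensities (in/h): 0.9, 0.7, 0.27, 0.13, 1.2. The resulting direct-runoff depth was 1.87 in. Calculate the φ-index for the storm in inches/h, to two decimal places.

φ ≈ 0.31 in/h

Only the 3 blocks with intensity above φ contribute runoff: 0.9, 0.7, 1.2 in/h.
Σ(I−φ)·Δt = d  ⇒  (0.9+0.7+1.2 − 3φ)·1 = 1.87
φ = (2.800 − 1.87/1) / 3 = 0.31 in/h.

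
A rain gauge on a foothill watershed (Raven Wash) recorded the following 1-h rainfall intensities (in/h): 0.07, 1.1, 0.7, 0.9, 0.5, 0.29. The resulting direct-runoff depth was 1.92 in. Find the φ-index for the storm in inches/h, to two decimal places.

Only the 4 blocks with intensity above φ contribute runoff: 1.1, 0.7, 0.9, 0.5 in/h.
Σ(I−φ)·Δt = d  ⇒  (1.1+0.7+0.9+0.5 − 4φ)·1 = 1.92
φ = (3.200 − 1.92/1) / 4 = 0.32 in/h.

φ ≈ 0.32 in/h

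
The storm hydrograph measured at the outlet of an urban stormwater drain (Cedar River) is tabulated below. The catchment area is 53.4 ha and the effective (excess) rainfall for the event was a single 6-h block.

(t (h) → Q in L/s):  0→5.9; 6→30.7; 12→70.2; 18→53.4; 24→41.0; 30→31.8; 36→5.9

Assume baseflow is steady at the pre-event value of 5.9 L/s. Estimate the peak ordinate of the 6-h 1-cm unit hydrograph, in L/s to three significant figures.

Direct runoff: 0.0, 24.8, 64.3, 47.5, 35.1, 25.9, 0.0 L/s; ΣQ_DR = 197.6 L/s, peak = 64.3 L/s.
Runoff depth d = ΣQ_DR·Δt / A = 197.6 × 21600 / (53.4 ha) = 7.993 mm.
The 1-cm UH is the DRH scaled by (10 mm)/d, so U_p = 64.3 × 10/7.993 = 80.4 L/s.

U_p ≈ 80.4 L/s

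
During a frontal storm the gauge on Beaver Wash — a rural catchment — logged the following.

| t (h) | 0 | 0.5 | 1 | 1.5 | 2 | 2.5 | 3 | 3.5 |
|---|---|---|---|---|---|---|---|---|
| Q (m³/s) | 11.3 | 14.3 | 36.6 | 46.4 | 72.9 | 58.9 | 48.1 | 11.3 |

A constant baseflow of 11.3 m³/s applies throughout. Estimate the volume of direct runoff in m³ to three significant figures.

V ≈ 3.77 × 10^5 m³

Direct-runoff ordinates (Q − Q_b): 0.0, 3.0, 25.3, 35.1, 61.6, 47.6, 36.8, 0.0 m³/s.
ΣQ_DR = 209.4 m³/s.
With Δt = 0.5 h = 1800 s, V = ΣQ_DR · Δt = 209.4 × 1800 = 3.77 × 10^5 m³.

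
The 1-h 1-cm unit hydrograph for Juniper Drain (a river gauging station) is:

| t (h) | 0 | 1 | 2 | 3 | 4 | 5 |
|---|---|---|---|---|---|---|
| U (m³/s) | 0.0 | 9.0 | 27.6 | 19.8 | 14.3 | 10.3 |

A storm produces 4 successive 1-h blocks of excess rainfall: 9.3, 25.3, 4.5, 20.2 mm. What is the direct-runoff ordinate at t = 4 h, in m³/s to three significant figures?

Q ≈ 94.0 m³/s

By discrete convolution, Q_j = Σ (P_i / 10 mm) · U_{j−i}.
At t = 4 h (j=4): Q = (9.3/10)·14.3 + (25.3/10)·19.8 + (4.5/10)·27.6 + (20.2/10)·9.0 = 94.0 m³/s.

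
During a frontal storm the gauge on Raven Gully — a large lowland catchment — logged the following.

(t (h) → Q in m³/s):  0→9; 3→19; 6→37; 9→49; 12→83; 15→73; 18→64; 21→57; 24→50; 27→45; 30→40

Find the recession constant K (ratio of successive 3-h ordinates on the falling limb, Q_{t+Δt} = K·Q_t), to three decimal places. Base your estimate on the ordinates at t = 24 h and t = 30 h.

Using the recession-limb readings at t = 24 h and t = 30 h: Q falls from 50 to 40 m³/s over 2 intervals.
K = (Q₂/Q₁)^(1/2) = (40/50)^(1/2) = 0.894.

K ≈ 0.894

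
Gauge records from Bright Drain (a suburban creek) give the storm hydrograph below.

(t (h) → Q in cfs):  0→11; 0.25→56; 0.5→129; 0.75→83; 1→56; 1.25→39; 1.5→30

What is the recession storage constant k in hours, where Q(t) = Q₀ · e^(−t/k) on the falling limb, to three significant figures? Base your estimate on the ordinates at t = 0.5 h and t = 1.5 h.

On the falling limb, Q drops from 129 to 30 cfs between t = 0.5 h and t = 1.5 h (Δt = 1 h).
k = −Δt / ln(Q₂/Q₁) = −1 / ln(30/129) = 0.686 h.

k ≈ 0.686 h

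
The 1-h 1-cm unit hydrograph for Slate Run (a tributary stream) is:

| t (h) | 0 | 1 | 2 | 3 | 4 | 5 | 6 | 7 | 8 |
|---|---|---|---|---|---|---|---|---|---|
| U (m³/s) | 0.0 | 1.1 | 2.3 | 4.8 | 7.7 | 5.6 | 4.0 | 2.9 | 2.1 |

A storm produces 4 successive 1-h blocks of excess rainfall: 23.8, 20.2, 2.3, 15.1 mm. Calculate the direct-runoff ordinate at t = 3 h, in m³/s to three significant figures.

By discrete convolution, Q_j = Σ (P_i / 10 mm) · U_{j−i}.
At t = 3 h (j=3): Q = (23.8/10)·4.8 + (20.2/10)·2.3 + (2.3/10)·1.1 + (15.1/10)·0.0 = 16.3 m³/s.

Q ≈ 16.3 m³/s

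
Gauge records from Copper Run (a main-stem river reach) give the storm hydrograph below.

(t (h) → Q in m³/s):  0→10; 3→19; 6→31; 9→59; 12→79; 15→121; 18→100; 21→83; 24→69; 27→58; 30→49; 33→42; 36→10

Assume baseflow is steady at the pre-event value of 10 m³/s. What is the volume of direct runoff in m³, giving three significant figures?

Direct-runoff ordinates (Q − Q_b): 0.0, 9.0, 21.0, 49.0, 69.0, 111.0, 90.0, 73.0, 59.0, 48.0, 39.0, 32.0, 0.0 m³/s.
ΣQ_DR = 600.0 m³/s.
With Δt = 3 h = 10800 s, V = ΣQ_DR · Δt = 600.0 × 10800 = 6.48 × 10^6 m³.

V ≈ 6.48 × 10^6 m³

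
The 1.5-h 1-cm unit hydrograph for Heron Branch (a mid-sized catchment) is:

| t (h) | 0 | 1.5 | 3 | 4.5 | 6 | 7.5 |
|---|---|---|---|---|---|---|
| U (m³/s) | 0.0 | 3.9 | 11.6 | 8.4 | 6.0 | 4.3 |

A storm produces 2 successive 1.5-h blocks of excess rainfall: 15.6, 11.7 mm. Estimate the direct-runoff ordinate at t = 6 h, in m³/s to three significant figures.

Q ≈ 19.2 m³/s

By discrete convolution, Q_j = Σ (P_i / 10 mm) · U_{j−i}.
At t = 6 h (j=4): Q = (15.6/10)·6.0 + (11.7/10)·8.4 = 19.2 m³/s.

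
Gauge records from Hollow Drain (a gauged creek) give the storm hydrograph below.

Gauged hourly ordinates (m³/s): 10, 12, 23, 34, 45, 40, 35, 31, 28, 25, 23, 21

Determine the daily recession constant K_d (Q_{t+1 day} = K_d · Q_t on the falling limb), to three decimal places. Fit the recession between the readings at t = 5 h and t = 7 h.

Between t = 5 h and t = 7 h the flow falls from 40 to 31 m³/s over 2×1 h = 2 h.
Per-interval ratio K = (31/40)^(1/2) = 0.8803; K_d = K^(24/1) = 0.047.

K_d ≈ 0.047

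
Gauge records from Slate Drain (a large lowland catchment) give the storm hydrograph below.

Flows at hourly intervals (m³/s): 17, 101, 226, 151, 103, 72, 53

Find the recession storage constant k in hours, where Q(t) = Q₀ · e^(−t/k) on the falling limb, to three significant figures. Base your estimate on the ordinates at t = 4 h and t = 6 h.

On the falling limb, Q drops from 103 to 53 m³/s between t = 4 h and t = 6 h (Δt = 2 h).
k = −Δt / ln(Q₂/Q₁) = −2 / ln(53/103) = 3.01 h.

k ≈ 3.01 h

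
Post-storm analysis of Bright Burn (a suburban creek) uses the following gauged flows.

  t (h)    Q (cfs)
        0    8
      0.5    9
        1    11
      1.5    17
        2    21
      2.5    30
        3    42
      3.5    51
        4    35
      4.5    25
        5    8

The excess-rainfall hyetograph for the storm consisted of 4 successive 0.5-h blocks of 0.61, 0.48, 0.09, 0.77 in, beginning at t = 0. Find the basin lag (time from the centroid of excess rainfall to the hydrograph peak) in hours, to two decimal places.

t_L ≈ 2.49 h

Centroid of excess rainfall: t_c = Σ P_i·t̄_i / ΣP_i = 1.0115 h (block centres at 0.25, 0.75, 1.25, 1.75 h).
Hydrograph peak occurs at t = 3.5 h, so basin lag t_L = 3.5 − 1.0115 = 2.49 h.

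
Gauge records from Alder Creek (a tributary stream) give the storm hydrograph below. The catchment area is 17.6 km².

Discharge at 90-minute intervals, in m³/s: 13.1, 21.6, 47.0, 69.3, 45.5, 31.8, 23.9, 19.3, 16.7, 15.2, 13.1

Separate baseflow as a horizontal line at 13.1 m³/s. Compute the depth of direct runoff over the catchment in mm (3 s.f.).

d ≈ 52.9 mm

Direct runoff: 0.0, 8.5, 33.9, 56.2, 32.4, 18.7, 10.8, 6.2, 3.6, 2.1, 0.0 m³/s; ΣQ_DR = 172.4 m³/s.
V = ΣQ_DR · Δt = 172.4 × 5400 s = 9.310 × 10^5 m³.
Over A = 17.6 km², depth = V / A = 52.9 mm.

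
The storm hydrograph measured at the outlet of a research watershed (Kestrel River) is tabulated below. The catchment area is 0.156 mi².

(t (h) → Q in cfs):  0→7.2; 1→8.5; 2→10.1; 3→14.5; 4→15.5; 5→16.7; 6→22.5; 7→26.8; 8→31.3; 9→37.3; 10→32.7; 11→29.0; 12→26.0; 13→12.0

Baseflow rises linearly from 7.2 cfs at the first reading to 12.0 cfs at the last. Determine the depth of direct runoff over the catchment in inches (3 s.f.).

d ≈ 1.55 in

Direct runoff: 0.00, 0.93, 2.16, 6.19, 6.82, 7.65, 13.08, 17.02, 21.15, 26.78, 21.81, 17.74, 14.37, 0.00 cfs; ΣQ_DR = 155.7 cfs.
V = ΣQ_DR · Δt = 155.7 × 3600 s = 5.605 × 10^5 ft³.
Over A = 0.156 mi², depth = V / A = 1.55 in.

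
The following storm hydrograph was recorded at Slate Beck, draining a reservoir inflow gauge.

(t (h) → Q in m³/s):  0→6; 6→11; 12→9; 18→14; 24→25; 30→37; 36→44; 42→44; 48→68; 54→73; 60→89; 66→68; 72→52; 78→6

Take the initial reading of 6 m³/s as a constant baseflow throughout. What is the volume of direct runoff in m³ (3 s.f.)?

V ≈ 9.98 × 10^6 m³

Direct-runoff ordinates (Q − Q_b): 0.0, 5.0, 3.0, 8.0, 19.0, 31.0, 38.0, 38.0, 62.0, 67.0, 83.0, 62.0, 46.0, 0.0 m³/s.
ΣQ_DR = 462.0 m³/s.
With Δt = 6 h = 21600 s, V = ΣQ_DR · Δt = 462.0 × 21600 = 9.98 × 10^6 m³.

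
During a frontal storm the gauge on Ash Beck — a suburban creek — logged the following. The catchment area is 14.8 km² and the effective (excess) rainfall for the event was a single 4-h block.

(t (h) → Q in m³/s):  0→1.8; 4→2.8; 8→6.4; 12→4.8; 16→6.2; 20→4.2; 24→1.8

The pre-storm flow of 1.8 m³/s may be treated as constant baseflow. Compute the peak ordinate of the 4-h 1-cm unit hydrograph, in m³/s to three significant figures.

U_p ≈ 3.07 m³/s

Direct runoff: 0.0, 1.0, 4.6, 3.0, 4.4, 2.4, 0.0 m³/s; ΣQ_DR = 15.40 m³/s, peak = 4.6 m³/s.
Runoff depth d = ΣQ_DR·Δt / A = 15.40 × 14400 / (14.8 km²) = 14.98 mm.
The 1-cm UH is the DRH scaled by (10 mm)/d, so U_p = 4.6 × 10/14.98 = 3.07 m³/s.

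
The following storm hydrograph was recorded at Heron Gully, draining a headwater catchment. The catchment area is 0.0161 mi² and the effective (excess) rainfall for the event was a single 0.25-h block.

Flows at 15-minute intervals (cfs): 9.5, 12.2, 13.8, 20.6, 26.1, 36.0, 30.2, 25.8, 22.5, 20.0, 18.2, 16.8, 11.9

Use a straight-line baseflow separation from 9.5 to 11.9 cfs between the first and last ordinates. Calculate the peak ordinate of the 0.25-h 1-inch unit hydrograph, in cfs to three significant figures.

U_p ≈ 8.51 cfs

Direct runoff: 0.00, 2.50, 3.90, 10.50, 15.80, 25.50, 19.50, 14.90, 11.40, 8.70, 6.70, 5.10, 0.00 cfs; ΣQ_DR = 124.5 cfs, peak = 25.50 cfs.
Runoff depth d = ΣQ_DR·Δt / A = 124.5 × 900 / (0.0161 mi²) = 2.996 in.
The 1-inch UH is the DRH scaled by (1 in)/d, so U_p = 25.50 × 1/2.996 = 8.51 cfs.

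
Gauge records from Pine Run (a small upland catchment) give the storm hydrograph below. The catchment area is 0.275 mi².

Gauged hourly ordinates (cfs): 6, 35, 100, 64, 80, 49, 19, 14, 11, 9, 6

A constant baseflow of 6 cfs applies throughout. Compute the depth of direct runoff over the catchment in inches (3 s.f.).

Direct runoff: 0.0, 29.0, 94.0, 58.0, 74.0, 43.0, 13.0, 8.0, 5.0, 3.0, 0.0 cfs; ΣQ_DR = 327.0 cfs.
V = ΣQ_DR · Δt = 327.0 × 3600 s = 1.177 × 10^6 ft³.
Over A = 0.275 mi², depth = V / A = 1.84 in.

d ≈ 1.84 in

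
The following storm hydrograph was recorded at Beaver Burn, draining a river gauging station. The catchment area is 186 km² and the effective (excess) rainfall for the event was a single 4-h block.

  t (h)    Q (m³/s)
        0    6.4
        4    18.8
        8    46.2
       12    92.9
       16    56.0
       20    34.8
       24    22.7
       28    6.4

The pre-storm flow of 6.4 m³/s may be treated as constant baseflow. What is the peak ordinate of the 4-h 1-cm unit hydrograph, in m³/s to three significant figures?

U_p ≈ 48.0 m³/s

Direct runoff: 0.0, 12.4, 39.8, 86.5, 49.6, 28.4, 16.3, 0.0 m³/s; ΣQ_DR = 233.0 m³/s, peak = 86.5 m³/s.
Runoff depth d = ΣQ_DR·Δt / A = 233.0 × 14400 / (186 km²) = 18.04 mm.
The 1-cm UH is the DRH scaled by (10 mm)/d, so U_p = 86.5 × 10/18.04 = 48.0 m³/s.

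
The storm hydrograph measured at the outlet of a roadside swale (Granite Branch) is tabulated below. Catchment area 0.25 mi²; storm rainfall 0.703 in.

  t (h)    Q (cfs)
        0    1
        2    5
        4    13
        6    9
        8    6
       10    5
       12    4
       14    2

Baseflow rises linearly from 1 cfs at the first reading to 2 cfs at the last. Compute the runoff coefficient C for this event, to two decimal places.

C ≈ 0.58

ΣQ_DR = 33.00 cfs; V = ΣQ_DR·Δt = 2.376 × 10^5 ft³.
Runoff depth d = V / A = 0.4091 in.
C = d / P = 0.4091 / 0.703 = 0.58.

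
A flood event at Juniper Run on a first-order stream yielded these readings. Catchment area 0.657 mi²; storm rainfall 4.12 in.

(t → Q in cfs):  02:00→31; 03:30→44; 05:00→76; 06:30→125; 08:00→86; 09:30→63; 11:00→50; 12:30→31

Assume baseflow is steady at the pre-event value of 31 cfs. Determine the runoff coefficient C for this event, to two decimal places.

C ≈ 0.22

ΣQ_DR = 258.0 cfs; V = ΣQ_DR·Δt = 1.393 × 10^6 ft³.
Runoff depth d = V / A = 0.9128 in.
C = d / P = 0.9128 / 4.12 = 0.22.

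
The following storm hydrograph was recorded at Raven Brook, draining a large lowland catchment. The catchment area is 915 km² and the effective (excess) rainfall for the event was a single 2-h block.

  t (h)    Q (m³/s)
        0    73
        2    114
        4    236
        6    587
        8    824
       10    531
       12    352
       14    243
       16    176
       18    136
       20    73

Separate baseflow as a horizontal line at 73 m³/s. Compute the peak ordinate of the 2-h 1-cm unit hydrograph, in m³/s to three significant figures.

U_p ≈ 375 m³/s

Direct runoff: 0.0, 41.0, 163.0, 514.0, 751.0, 458.0, 279.0, 170.0, 103.0, 63.0, 0.0 m³/s; ΣQ_DR = 2542 m³/s, peak = 751.0 m³/s.
Runoff depth d = ΣQ_DR·Δt / A = 2542 × 7200 / (915 km²) = 20.00 mm.
The 1-cm UH is the DRH scaled by (10 mm)/d, so U_p = 751.0 × 10/20.00 = 375 m³/s.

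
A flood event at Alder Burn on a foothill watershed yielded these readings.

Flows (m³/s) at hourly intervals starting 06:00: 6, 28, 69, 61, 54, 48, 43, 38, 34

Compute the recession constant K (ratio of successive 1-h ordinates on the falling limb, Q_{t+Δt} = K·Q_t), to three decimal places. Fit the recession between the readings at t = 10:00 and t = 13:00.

K ≈ 0.889

Using the recession-limb readings at t = 10:00 and t = 13:00: Q falls from 54 to 38 m³/s over 3 intervals.
K = (Q₂/Q₁)^(1/3) = (38/54)^(1/3) = 0.889.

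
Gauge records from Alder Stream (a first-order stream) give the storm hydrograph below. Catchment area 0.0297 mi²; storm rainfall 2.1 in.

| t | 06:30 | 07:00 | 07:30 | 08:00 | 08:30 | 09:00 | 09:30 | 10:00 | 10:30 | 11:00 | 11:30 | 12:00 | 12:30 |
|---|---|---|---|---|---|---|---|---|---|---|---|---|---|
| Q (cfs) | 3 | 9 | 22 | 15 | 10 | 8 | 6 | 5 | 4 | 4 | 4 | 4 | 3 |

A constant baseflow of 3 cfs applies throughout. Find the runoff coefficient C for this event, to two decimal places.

ΣQ_DR = 58.00 cfs; V = ΣQ_DR·Δt = 1.044 × 10^5 ft³.
Runoff depth d = V / A = 1.513 in.
C = d / P = 1.513 / 2.1 = 0.72.

C ≈ 0.72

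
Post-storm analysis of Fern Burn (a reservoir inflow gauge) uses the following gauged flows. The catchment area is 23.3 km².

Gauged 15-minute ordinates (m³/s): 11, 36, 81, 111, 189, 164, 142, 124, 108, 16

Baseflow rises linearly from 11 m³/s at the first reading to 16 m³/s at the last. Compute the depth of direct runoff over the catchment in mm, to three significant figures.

Direct runoff: 0.00, 24.44, 68.89, 98.33, 175.78, 150.22, 127.67, 109.11, 92.56, 0.00 m³/s; ΣQ_DR = 847.0 m³/s.
V = ΣQ_DR · Δt = 847.0 × 900 s = 7.623 × 10^5 m³.
Over A = 23.3 km², depth = V / A = 32.7 mm.

d ≈ 32.7 mm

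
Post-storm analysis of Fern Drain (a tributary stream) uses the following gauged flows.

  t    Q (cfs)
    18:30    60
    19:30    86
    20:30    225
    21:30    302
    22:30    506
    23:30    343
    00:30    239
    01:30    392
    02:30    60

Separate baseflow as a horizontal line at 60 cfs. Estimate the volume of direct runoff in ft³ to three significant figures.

Direct-runoff ordinates (Q − Q_b): 0.0, 26.0, 165.0, 242.0, 446.0, 283.0, 179.0, 332.0, 0.0 cfs.
ΣQ_DR = 1673 cfs.
With Δt = 1 h = 3600 s, V = ΣQ_DR · Δt = 1673 × 3600 = 6.02 × 10^6 ft³.

V ≈ 6.02 × 10^6 ft³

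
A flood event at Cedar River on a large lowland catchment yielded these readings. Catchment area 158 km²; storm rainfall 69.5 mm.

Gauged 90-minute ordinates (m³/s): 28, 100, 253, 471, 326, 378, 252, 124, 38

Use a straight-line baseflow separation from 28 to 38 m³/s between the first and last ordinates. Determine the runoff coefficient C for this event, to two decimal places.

C ≈ 0.82

ΣQ_DR = 1673 m³/s; V = ΣQ_DR·Δt = 9.034 × 10^6 m³.
Runoff depth d = V / A = 57.18 mm.
C = d / P = 57.18 / 69.5 = 0.82.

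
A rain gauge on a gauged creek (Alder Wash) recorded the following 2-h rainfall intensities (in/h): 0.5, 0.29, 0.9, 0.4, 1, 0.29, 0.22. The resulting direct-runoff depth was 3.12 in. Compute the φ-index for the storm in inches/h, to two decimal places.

φ ≈ 0.31 in/h

Only the 4 blocks with intensity above φ contribute runoff: 0.5, 0.9, 0.4, 1 in/h.
Σ(I−φ)·Δt = d  ⇒  (0.5+0.9+0.4+1 − 4φ)·2 = 3.12
φ = (2.800 − 3.12/2) / 4 = 0.31 in/h.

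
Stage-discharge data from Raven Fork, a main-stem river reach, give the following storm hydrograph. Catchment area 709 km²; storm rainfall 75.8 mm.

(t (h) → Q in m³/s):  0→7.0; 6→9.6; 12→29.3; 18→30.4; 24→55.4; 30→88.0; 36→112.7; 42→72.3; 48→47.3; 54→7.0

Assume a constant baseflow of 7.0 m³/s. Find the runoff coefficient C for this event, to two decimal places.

C ≈ 0.16

ΣQ_DR = 389.0 m³/s; V = ΣQ_DR·Δt = 8.402 × 10^6 m³.
Runoff depth d = V / A = 11.85 mm.
C = d / P = 11.85 / 75.8 = 0.16.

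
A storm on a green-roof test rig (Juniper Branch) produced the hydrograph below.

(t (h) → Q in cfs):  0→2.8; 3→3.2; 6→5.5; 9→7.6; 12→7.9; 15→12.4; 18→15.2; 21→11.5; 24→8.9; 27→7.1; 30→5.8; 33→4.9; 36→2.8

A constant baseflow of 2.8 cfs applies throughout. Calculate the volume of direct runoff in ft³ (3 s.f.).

Direct-runoff ordinates (Q − Q_b): 0.0, 0.4, 2.7, 4.8, 5.1, 9.6, 12.4, 8.7, 6.1, 4.3, 3.0, 2.1, 0.0 cfs.
ΣQ_DR = 59.20 cfs.
With Δt = 3 h = 10800 s, V = ΣQ_DR · Δt = 59.20 × 10800 = 6.39 × 10^5 ft³.

V ≈ 6.39 × 10^5 ft³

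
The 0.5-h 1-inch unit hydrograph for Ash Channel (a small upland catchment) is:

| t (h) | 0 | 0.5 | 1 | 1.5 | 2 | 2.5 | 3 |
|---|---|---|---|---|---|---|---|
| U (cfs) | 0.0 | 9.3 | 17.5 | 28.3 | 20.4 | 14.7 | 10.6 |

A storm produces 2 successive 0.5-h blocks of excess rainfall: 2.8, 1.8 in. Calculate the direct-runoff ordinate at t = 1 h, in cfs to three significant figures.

By discrete convolution, Q_j = Σ (P_i / 1 in) · U_{j−i}.
At t = 1 h (j=2): Q = (2.8/1)·17.5 + (1.8/1)·9.3 = 65.7 cfs.

Q ≈ 65.7 cfs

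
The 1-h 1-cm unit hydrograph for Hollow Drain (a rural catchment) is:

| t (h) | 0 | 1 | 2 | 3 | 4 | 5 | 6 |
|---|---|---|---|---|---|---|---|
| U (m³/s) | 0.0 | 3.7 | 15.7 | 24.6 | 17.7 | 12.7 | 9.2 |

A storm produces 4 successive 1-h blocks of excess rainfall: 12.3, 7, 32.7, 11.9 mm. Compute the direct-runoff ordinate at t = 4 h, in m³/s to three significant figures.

By discrete convolution, Q_j = Σ (P_i / 10 mm) · U_{j−i}.
At t = 4 h (j=4): Q = (12.3/10)·17.7 + (7/10)·24.6 + (32.7/10)·15.7 + (11.9/10)·3.7 = 94.7 m³/s.

Q ≈ 94.7 m³/s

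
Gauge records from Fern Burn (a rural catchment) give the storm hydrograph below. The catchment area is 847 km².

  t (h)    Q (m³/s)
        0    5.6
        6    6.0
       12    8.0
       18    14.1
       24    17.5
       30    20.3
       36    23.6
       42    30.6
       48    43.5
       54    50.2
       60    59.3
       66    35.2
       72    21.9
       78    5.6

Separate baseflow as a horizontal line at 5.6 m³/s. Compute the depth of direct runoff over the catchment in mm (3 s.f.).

d ≈ 6.71 mm

Direct runoff: 0.0, 0.4, 2.4, 8.5, 11.9, 14.7, 18.0, 25.0, 37.9, 44.6, 53.7, 29.6, 16.3, 0.0 m³/s; ΣQ_DR = 263.0 m³/s.
V = ΣQ_DR · Δt = 263.0 × 21600 s = 5.681 × 10^6 m³.
Over A = 847 km², depth = V / A = 6.71 mm.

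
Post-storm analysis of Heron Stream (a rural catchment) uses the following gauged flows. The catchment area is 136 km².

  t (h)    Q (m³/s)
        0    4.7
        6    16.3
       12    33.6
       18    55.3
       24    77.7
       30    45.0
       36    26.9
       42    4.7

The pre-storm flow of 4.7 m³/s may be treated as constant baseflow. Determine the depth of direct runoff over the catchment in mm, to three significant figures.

d ≈ 36.0 mm

Direct runoff: 0.0, 11.6, 28.9, 50.6, 73.0, 40.3, 22.2, 0.0 m³/s; ΣQ_DR = 226.6 m³/s.
V = ΣQ_DR · Δt = 226.6 × 21600 s = 4.895 × 10^6 m³.
Over A = 136 km², depth = V / A = 36.0 mm.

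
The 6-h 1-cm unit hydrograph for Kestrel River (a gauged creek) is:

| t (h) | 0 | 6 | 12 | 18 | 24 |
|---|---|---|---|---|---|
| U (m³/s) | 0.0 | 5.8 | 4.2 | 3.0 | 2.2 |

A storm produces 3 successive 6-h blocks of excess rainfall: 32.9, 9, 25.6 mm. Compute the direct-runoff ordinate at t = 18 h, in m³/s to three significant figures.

Q ≈ 28.5 m³/s

By discrete convolution, Q_j = Σ (P_i / 10 mm) · U_{j−i}.
At t = 18 h (j=3): Q = (32.9/10)·3.0 + (9/10)·4.2 + (25.6/10)·5.8 = 28.5 m³/s.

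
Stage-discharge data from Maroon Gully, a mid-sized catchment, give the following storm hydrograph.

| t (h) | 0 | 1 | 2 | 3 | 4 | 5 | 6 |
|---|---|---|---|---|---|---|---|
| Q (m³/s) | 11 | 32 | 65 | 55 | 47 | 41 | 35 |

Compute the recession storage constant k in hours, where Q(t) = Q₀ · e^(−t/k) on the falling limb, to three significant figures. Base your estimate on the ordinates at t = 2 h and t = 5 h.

On the falling limb, Q drops from 65 to 41 m³/s between t = 2 h and t = 5 h (Δt = 3 h).
k = −Δt / ln(Q₂/Q₁) = −3 / ln(41/65) = 6.51 h.

k ≈ 6.51 h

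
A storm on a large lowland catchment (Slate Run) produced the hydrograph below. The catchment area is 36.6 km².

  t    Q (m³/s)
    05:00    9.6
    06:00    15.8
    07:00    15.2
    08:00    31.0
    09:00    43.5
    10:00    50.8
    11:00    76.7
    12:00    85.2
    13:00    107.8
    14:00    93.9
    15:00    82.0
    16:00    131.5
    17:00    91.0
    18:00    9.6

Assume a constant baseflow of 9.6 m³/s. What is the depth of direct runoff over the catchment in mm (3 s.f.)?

d ≈ 69.8 mm

Direct runoff: 0.0, 6.2, 5.6, 21.4, 33.9, 41.2, 67.1, 75.6, 98.2, 84.3, 72.4, 121.9, 81.4, 0.0 m³/s; ΣQ_DR = 709.2 m³/s.
V = ΣQ_DR · Δt = 709.2 × 3600 s = 2.553 × 10^6 m³.
Over A = 36.6 km², depth = V / A = 69.8 mm.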